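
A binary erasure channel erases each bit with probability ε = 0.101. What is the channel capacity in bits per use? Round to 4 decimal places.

Binary erasure channel: capacity C = 1 − ε.
C = 1 − 0.101 = 0.8990 bits per channel use.

0.8990 bits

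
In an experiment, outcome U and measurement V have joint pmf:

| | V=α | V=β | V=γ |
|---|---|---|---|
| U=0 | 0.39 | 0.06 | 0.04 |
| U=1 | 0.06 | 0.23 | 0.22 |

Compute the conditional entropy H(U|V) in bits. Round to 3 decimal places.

0.629 bits

Marginals: p(U) = (0.4900, 0.5100), p(V) = (0.4500, 0.2900, 0.2600).
H(U|V) = Σ p(V) · H(U|V=·).
  V=α: p=0.4500, H(U|V=α) = 0.5665
  V=β: p=0.2900, H(U|V=β) = 0.7355
  V=γ: p=0.2600, H(U|V=γ) = 0.6194
Weighted sum = 0.629 bits.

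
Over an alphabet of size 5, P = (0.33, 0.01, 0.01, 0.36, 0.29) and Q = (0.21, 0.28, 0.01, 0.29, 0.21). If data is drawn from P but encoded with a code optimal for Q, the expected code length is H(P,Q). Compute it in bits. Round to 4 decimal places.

2.1237 bits

H(P,Q) = −Σ p·log₂ q.
  −0.33·log₂(0.21) = 0.74301
  −0.01·log₂(0.28) = 0.01837
  −0.01·log₂(0.01) = 0.06644
  −0.36·log₂(0.29) = 0.64292
  −0.29·log₂(0.21) = 0.65295
H(P,Q) = 2.1237 bits.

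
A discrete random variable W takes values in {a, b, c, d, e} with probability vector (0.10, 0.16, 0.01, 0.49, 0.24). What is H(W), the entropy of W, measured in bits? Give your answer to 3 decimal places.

1.820 bits

H(W) = −Σ p·log₂ p.
  −(0.10)·log₂(0.10) = 0.3322
  −(0.16)·log₂(0.16) = 0.4230
  −(0.01)·log₂(0.01) = 0.0664
  −(0.49)·log₂(0.49) = 0.5043
  −(0.24)·log₂(0.24) = 0.4941
Sum: 0.3322 + 0.4230 + 0.0664 + 0.5043 + 0.4941 = 1.820 bits.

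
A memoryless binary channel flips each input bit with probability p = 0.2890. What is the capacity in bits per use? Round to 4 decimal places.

0.1326 bits

Binary symmetric channel: C = 1 − h₂(ε) where h₂ is the binary entropy function.
h₂(0.2890) = −0.2890·log₂0.2890 − 0.7110·log₂0.7110 = 0.8674.
C = 1 − 0.8674 = 0.1326 bits per channel use.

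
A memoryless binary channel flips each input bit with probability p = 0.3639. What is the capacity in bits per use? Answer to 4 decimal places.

0.0541 bits

Binary symmetric channel: C = 1 − h₂(ε) where h₂ is the binary entropy function.
h₂(0.3639) = −0.3639·log₂0.3639 − 0.6361·log₂0.6361 = 0.9459.
C = 1 − 0.9459 = 0.0541 bits per channel use.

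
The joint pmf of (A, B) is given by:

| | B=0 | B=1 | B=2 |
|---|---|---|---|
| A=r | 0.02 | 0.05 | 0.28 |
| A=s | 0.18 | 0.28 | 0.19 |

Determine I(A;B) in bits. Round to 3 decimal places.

0.180 bits

Marginals: p(A) = (0.3500, 0.6500), p(B) = (0.2000, 0.3300, 0.4700).
I(A;B) = Σ p(x,y)·log₂[p(x,y)/(p(x)p(y))].
  (r,0): 0.02·log₂(0.2857) = -0.0361
  (r,1): 0.05·log₂(0.4329) = -0.0604
  (r,2): 0.28·log₂(1.7021) = 0.2149
  (s,0): 0.18·log₂(1.3846) = 0.0845
  (s,1): 0.28·log₂(1.3054) = 0.1076
  (s,2): 0.19·log₂(0.6219) = -0.1302
Sum = 0.180 bits.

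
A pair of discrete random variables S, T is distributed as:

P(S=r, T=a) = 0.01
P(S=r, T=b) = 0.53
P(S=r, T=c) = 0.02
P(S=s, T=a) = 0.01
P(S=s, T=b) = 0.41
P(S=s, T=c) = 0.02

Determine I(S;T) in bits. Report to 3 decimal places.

0.001 bits

Marginals: p(S) = (0.5600, 0.4400), p(T) = (0.0200, 0.9400, 0.0400).
I(S;T) = H(S) + H(T) − H(S,T).
H(S) = 0.9896, H(T) = 0.3825, H(S,T) = 1.3715.
I(S;T) = 0.9896 + 0.3825 − 1.3715 = 0.001 bits.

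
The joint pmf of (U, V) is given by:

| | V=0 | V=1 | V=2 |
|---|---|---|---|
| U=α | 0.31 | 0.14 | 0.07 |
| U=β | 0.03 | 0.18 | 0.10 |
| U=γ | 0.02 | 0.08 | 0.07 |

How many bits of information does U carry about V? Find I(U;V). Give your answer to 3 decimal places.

Marginals: p(U) = (0.5200, 0.3100, 0.1700), p(V) = (0.3600, 0.4000, 0.2400).
I(U;V) = H(U) + H(V) − H(U,V).
H(U) = 1.4490, H(V) = 1.5535, H(U,V) = 2.7917.
I(U;V) = 1.4490 + 1.5535 − 2.7917 = 0.211 bits.

0.211 bits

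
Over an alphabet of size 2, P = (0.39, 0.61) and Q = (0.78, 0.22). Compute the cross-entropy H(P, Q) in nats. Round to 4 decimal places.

H(P,Q) = −Σ p·ln q.
  −0.39·ln(0.78) = 0.09690
  −0.61·ln(0.22) = 0.92362
H(P,Q) = 1.0205 nats.

1.0205 nats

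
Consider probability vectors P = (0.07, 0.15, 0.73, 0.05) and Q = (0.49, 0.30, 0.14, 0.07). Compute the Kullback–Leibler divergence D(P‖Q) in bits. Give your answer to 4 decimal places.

1.3684 bits

D(P‖Q) = Σ p·log₂(p/q).
  0.07·log₂(0.07/0.49) = -0.19651
  0.15·log₂(0.15/0.30) = -0.15000
  0.73·log₂(0.73/0.14) = 1.73920
  0.05·log₂(0.05/0.07) = -0.02427
D(P‖Q) = 1.3684 bits.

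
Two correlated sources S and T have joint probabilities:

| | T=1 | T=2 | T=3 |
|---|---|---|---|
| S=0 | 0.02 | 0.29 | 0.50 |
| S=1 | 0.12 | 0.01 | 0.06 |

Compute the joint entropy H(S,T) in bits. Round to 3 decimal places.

1.808 bits

H(S,T) = −Σ p(x,y)·log₂ p(x,y) over all 6 cells.
  cell (0,1): −0.02·log₂0.02 = 0.1129
  cell (0,2): −0.29·log₂0.29 = 0.5179
  cell (0,3): −0.50·log₂0.50 = 0.5000
  cell (1,1): −0.12·log₂0.12 = 0.3671
  cell (1,2): −0.01·log₂0.01 = 0.0664
  cell (1,3): −0.06·log₂0.06 = 0.2435
Sum = 1.808 bits.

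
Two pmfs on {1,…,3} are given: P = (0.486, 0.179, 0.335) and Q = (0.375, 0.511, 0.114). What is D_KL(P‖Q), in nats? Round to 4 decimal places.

D(P‖Q) = Σ p·ln(p/q).
  0.486·ln(0.486/0.375) = 0.12601
  0.179·ln(0.179/0.511) = -0.18777
  0.335·ln(0.335/0.114) = 0.36111
D(P‖Q) = 0.2994 nats.

0.2994 nats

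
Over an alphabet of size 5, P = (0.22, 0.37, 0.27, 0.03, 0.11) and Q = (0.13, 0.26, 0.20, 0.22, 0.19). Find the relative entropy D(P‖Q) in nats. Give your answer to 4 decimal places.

D(P‖Q) = Σ p·ln(p/q).
  0.22·ln(0.22/0.13) = 0.11574
  0.37·ln(0.37/0.26) = 0.13054
  0.27·ln(0.27/0.20) = 0.08103
  0.03·ln(0.03/0.22) = -0.05977
  0.11·ln(0.11/0.19) = -0.06012
D(P‖Q) = 0.2074 nats.

0.2074 nats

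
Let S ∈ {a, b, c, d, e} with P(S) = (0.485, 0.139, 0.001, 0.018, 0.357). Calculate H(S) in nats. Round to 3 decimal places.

1.072 nats

H(S) = −Σ p·ln p.
  −(0.485)·ln(0.485) = 0.3509
  −(0.139)·ln(0.139) = 0.2743
  −(0.001)·ln(0.001) = 0.0069
  −(0.018)·ln(0.018) = 0.0723
  −(0.357)·ln(0.357) = 0.3677
Sum: 0.3509 + 0.2743 + 0.0069 + 0.0723 + 0.3677 = 1.072 nats.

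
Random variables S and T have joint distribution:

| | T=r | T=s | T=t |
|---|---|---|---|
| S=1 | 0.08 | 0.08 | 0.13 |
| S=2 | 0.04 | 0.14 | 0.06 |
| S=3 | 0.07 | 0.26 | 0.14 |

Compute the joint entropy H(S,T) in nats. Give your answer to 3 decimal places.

H(S,T) = −Σ p(x,y)·ln p(x,y) over all 9 cells.
  cell (1,r): −0.08·ln0.08 = 0.2021
  cell (1,s): −0.08·ln0.08 = 0.2021
  cell (1,t): −0.13·ln0.13 = 0.2652
  cell (2,r): −0.04·ln0.04 = 0.1288
  cell (2,s): −0.14·ln0.14 = 0.2753
  cell (2,t): −0.06·ln0.06 = 0.1688
  cell (3,r): −0.07·ln0.07 = 0.1861
  cell (3,s): −0.26·ln0.26 = 0.3502
  cell (3,t): −0.14·ln0.14 = 0.2753
Sum = 2.054 nats.

2.054 nats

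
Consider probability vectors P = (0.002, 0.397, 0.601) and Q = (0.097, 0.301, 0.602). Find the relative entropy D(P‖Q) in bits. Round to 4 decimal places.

D(P‖Q) = Σ p·log₂(p/q).
  0.002·log₂(0.002/0.097) = -0.01120
  0.397·log₂(0.397/0.301) = 0.15855
  0.601·log₂(0.601/0.602) = -0.00144
D(P‖Q) = 0.1459 bits.

0.1459 bits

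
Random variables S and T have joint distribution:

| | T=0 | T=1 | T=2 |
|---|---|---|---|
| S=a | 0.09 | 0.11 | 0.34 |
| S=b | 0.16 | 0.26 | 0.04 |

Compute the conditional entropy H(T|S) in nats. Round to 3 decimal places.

0.909 nats

Marginals: p(S) = (0.5400, 0.4600), p(T) = (0.2500, 0.3700, 0.3800).
H(T|S) = Σ p(S) · H(T|S=·).
  S=a: p=0.5400, H(T|S=a) = 0.9140
  S=b: p=0.4600, H(T|S=b) = 0.9022
Weighted sum = 0.909 nats.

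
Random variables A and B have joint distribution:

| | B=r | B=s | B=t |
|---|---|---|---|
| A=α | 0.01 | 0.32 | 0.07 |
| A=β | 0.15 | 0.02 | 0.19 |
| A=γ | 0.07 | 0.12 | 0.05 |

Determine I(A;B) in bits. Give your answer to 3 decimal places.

0.389 bits

Marginals: p(A) = (0.4000, 0.3600, 0.2400), p(B) = (0.2300, 0.4600, 0.3100).
I(A;B) = Σ p(x,y)·log₂[p(x,y)/(p(x)p(y))].
  (α,r): 0.01·log₂(0.1087) = -0.0320
  (α,s): 0.32·log₂(1.7391) = 0.2555
  (α,t): 0.07·log₂(0.5645) = -0.0577
  (β,r): 0.15·log₂(1.8116) = 0.1286
  (β,s): 0.02·log₂(0.1208) = -0.0610
  (β,t): 0.19·log₂(1.7025) = 0.1459
  (γ,r): 0.07·log₂(1.2681) = 0.0240
  (γ,s): 0.12·log₂(1.0870) = 0.0144
  (γ,t): 0.05·log₂(0.6720) = -0.0287
Sum = 0.389 bits.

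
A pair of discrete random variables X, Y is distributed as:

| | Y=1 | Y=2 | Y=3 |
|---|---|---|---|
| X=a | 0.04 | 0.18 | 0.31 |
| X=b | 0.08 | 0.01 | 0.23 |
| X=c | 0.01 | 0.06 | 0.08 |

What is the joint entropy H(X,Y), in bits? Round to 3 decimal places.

H(X,Y) = −Σ p(x,y)·log₂ p(x,y) over all 9 cells.
  cell (a,1): −0.04·log₂0.04 = 0.1858
  cell (a,2): −0.18·log₂0.18 = 0.4453
  cell (a,3): −0.31·log₂0.31 = 0.5238
  cell (b,1): −0.08·log₂0.08 = 0.2915
  cell (b,2): −0.01·log₂0.01 = 0.0664
  cell (b,3): −0.23·log₂0.23 = 0.4877
  cell (c,1): −0.01·log₂0.01 = 0.0664
  cell (c,2): −0.06·log₂0.06 = 0.2435
  cell (c,3): −0.08·log₂0.08 = 0.2915
Sum = 2.602 bits.

2.602 bits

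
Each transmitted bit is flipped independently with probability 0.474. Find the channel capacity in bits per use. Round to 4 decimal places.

Binary symmetric channel: C = 1 − h₂(ε) where h₂ is the binary entropy function.
h₂(0.474) = −0.474·log₂0.474 − 0.526·log₂0.526 = 0.9980.
C = 1 − 0.9980 = 0.0020 bits per channel use.

0.0020 bits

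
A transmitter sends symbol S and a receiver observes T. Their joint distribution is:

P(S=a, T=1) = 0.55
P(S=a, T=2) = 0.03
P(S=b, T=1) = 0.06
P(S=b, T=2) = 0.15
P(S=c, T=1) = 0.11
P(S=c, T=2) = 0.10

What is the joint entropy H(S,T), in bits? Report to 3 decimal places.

1.963 bits

H(S,T) = −Σ p(x,y)·log₂ p(x,y) over all 6 cells.
  cell (a,1): −0.55·log₂0.55 = 0.4744
  cell (a,2): −0.03·log₂0.03 = 0.1518
  cell (b,1): −0.06·log₂0.06 = 0.2435
  cell (b,2): −0.15·log₂0.15 = 0.4105
  cell (c,1): −0.11·log₂0.11 = 0.3503
  cell (c,2): −0.10·log₂0.10 = 0.3322
Sum = 1.963 bits.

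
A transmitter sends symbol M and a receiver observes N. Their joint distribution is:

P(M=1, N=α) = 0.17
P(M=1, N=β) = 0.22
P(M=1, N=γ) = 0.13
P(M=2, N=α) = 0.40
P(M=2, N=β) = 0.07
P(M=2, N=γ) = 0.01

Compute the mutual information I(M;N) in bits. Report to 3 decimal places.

Marginals: p(M) = (0.5200, 0.4800), p(N) = (0.5700, 0.2900, 0.1400).
I(M;N) = Σ p(x,y)·log₂[p(x,y)/(p(x)p(y))].
  (1,α): 0.17·log₂(0.5735) = -0.1363
  (1,β): 0.22·log₂(1.4589) = 0.1199
  (1,γ): 0.13·log₂(1.7857) = 0.1087
  (2,α): 0.40·log₂(1.4620) = 0.2192
  (2,β): 0.07·log₂(0.5029) = -0.0694
  (2,γ): 0.01·log₂(0.1488) = -0.0275
Sum = 0.215 bits.

0.215 bits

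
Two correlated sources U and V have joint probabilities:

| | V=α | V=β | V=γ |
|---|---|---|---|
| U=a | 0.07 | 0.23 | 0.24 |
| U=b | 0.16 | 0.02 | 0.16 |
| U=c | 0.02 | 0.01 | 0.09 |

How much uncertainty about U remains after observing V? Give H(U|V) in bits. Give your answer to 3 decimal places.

1.192 bits

Chain rule: H(U|V) = H(U,V) − H(V).
Marginals: p(U) = (0.5400, 0.3400, 0.1200), p(V) = (0.2500, 0.2600, 0.4900).
H(U,V) = 2.7012 bits; H(V) = 1.5096 bits.
H(U|V) = 2.7012 − 1.5096 = 1.192 bits.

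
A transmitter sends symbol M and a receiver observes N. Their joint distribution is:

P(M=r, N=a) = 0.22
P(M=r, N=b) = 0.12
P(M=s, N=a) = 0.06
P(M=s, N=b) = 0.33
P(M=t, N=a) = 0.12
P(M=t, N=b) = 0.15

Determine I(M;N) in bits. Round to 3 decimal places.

Marginals: p(M) = (0.3400, 0.3900, 0.2700), p(N) = (0.4000, 0.6000).
I(M;N) = Σ p(x,y)·log₂[p(x,y)/(p(x)p(y))].
  (r,a): 0.22·log₂(1.6176) = 0.1527
  (r,b): 0.12·log₂(0.5882) = -0.0919
  (s,a): 0.06·log₂(0.3846) = -0.0827
  (s,b): 0.33·log₂(1.4103) = 0.1637
  (t,a): 0.12·log₂(1.1111) = 0.0182
  (t,b): 0.15·log₂(0.9259) = -0.0167
Sum = 0.143 bits.

0.143 bits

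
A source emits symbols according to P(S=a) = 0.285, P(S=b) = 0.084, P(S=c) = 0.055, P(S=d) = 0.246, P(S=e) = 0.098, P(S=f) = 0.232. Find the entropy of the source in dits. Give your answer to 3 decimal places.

0.711 dits

H(S) = −Σ p·log₁₀ p.
  −(0.285)·log₁₀(0.285) = 0.1554
  −(0.084)·log₁₀(0.084) = 0.0904
  −(0.055)·log₁₀(0.055) = 0.0693
  −(0.246)·log₁₀(0.246) = 0.1498
  −(0.098)·log₁₀(0.098) = 0.0989
  −(0.232)·log₁₀(0.232) = 0.1472
Sum: 0.1554 + 0.0904 + 0.0693 + 0.1498 + 0.0989 + 0.1472 = 0.711 dits.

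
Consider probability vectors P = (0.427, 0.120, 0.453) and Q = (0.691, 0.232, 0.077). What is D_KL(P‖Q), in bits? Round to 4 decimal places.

0.7475 bits

D(P‖Q) = Σ p·log₂(p/q).
  0.427·log₂(0.427/0.691) = -0.29653
  0.120·log₂(0.120/0.232) = -0.11413
  0.453·log₂(0.453/0.077) = 1.15813
D(P‖Q) = 0.7475 bits.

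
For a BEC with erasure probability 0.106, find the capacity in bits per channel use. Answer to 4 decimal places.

Binary erasure channel: capacity C = 1 − ε.
C = 1 − 0.106 = 0.8940 bits per channel use.

0.8940 bits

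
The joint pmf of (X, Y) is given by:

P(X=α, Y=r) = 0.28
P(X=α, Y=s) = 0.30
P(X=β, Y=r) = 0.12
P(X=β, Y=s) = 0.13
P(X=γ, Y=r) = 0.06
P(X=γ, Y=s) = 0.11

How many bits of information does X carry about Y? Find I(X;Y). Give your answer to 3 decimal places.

0.007 bits

Marginals: p(X) = (0.5800, 0.2500, 0.1700), p(Y) = (0.4600, 0.5400).
I(X;Y) = H(X) + H(Y) − H(X,Y).
H(X) = 1.3904, H(Y) = 0.9954, H(X,Y) = 2.3788.
I(X;Y) = 1.3904 + 0.9954 − 2.3788 = 0.007 bits.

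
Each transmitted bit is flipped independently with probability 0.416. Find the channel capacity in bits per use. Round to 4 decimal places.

0.0205 bits

Binary symmetric channel: C = 1 − h₂(ε) where h₂ is the binary entropy function.
h₂(0.416) = −0.416·log₂0.416 − 0.584·log₂0.584 = 0.9795.
C = 1 − 0.9795 = 0.0205 bits per channel use.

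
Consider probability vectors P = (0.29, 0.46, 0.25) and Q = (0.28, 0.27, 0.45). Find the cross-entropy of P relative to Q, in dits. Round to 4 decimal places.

0.5086 dits

H(P,Q) = −Σ p·log₁₀ q.
  −0.29·log₁₀(0.28) = 0.16032
  −0.46·log₁₀(0.27) = 0.26157
  −0.25·log₁₀(0.45) = 0.08670
H(P,Q) = 0.5086 dits.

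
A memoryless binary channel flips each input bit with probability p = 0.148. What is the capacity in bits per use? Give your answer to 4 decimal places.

Binary symmetric channel: C = 1 − h₂(ε) where h₂ is the binary entropy function.
h₂(0.148) = −0.148·log₂0.148 − 0.852·log₂0.852 = 0.6048.
C = 1 − 0.6048 = 0.3952 bits per channel use.

0.3952 bits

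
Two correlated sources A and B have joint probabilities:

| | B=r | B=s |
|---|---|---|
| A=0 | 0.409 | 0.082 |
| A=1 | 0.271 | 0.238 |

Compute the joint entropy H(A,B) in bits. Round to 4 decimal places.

1.8268 bits

H(A,B) = −Σ p(x,y)·log₂ p(x,y) over all 4 cells.
  cell (0,r): −0.409·log₂0.409 = 0.52754
  cell (0,s): −0.082·log₂0.082 = 0.29588
  cell (1,r): −0.271·log₂0.271 = 0.51047
  cell (1,s): −0.238·log₂0.238 = 0.49289
Sum = 1.8268 bits.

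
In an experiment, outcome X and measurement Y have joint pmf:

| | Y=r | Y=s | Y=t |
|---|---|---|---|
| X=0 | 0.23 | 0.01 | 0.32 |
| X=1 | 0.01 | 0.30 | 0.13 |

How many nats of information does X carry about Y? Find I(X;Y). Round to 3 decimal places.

0.330 nats

Marginals: p(X) = (0.5600, 0.4400), p(Y) = (0.2400, 0.3100, 0.4500).
I(X;Y) = H(X) + H(Y) − H(X,Y).
H(X) = 0.6859, H(Y) = 1.0649, H(X,Y) = 1.4212.
I(X;Y) = 0.6859 + 1.0649 − 1.4212 = 0.330 nats.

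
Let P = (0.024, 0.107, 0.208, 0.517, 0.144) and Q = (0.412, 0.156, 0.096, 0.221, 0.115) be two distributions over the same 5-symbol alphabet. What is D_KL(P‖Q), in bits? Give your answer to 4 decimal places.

D(P‖Q) = Σ p·log₂(p/q).
  0.024·log₂(0.024/0.412) = -0.09844
  0.107·log₂(0.107/0.156) = -0.05820
  0.208·log₂(0.208/0.096) = 0.23202
  0.517·log₂(0.517/0.221) = 0.63390
  0.144·log₂(0.144/0.115) = 0.04672
D(P‖Q) = 0.7560 bits.

0.7560 bits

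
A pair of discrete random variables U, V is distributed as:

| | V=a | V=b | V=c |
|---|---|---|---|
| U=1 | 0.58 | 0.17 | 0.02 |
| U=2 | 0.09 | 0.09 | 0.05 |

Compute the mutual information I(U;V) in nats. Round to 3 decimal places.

0.065 nats

Marginals: p(U) = (0.7700, 0.2300), p(V) = (0.6700, 0.2600, 0.0700).
I(U;V) = Σ p(x,y)·ln[p(x,y)/(p(x)p(y))].
  (1,a): 0.58·ln(1.1242) = 0.0679
  (1,b): 0.17·ln(0.8492) = -0.0278
  (1,c): 0.02·ln(0.3711) = -0.0198
  (2,a): 0.09·ln(0.5840) = -0.0484
  (2,b): 0.09·ln(1.5050) = 0.0368
  (2,c): 0.05·ln(3.1056) = 0.0567
Sum = 0.065 nats.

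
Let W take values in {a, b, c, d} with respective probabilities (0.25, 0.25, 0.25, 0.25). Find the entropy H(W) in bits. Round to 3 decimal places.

H(W) = −Σ p·log₂ p.
  −(0.25)·log₂(0.25) = 0.5000
  −(0.25)·log₂(0.25) = 0.5000
  −(0.25)·log₂(0.25) = 0.5000
  −(0.25)·log₂(0.25) = 0.5000
Sum: 0.5000 + 0.5000 + 0.5000 + 0.5000 = 2.000 bits.

2.000 bits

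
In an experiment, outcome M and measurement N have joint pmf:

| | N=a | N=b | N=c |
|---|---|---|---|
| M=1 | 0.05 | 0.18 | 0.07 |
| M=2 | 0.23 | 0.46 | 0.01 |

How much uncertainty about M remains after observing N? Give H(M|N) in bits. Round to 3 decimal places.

Chain rule: H(M|N) = H(M,N) − H(N).
Marginals: p(M) = (0.3000, 0.7000), p(N) = (0.2800, 0.6400, 0.0800).
H(M,N) = 1.9994 bits; H(N) = 1.2178 bits.
H(M|N) = 1.9994 − 1.2178 = 0.782 bits.

0.782 bits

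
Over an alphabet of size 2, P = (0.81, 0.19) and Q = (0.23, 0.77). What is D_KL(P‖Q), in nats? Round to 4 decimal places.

D(P‖Q) = Σ p·ln(p/q).
  0.81·ln(0.81/0.23) = 1.01975
  0.19·ln(0.19/0.77) = -0.26588
D(P‖Q) = 0.7539 nats.

0.7539 nats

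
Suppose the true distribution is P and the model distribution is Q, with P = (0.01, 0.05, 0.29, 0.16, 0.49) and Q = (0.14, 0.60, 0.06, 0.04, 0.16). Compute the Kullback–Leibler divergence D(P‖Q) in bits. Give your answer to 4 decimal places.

1.5531 bits

D(P‖Q) = Σ p·log₂(p/q).
  0.01·log₂(0.01/0.14) = -0.03807
  0.05·log₂(0.05/0.60) = -0.17925
  0.29·log₂(0.29/0.06) = 0.65918
  0.16·log₂(0.16/0.04) = 0.32000
  0.49·log₂(0.49/0.16) = 0.79121
D(P‖Q) = 1.5531 bits.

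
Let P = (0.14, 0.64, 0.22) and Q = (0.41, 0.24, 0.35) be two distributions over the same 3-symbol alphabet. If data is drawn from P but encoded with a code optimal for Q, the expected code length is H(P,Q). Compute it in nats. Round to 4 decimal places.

H(P,Q) = −Σ p·ln q.
  −0.14·ln(0.41) = 0.12482
  −0.64·ln(0.24) = 0.91335
  −0.22·ln(0.35) = 0.23096
H(P,Q) = 1.2691 nats.

1.2691 nats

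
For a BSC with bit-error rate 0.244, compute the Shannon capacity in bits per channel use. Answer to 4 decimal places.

Binary symmetric channel: C = 1 − h₂(ε) where h₂ is the binary entropy function.
h₂(0.244) = −0.244·log₂0.244 − 0.756·log₂0.756 = 0.8016.
C = 1 − 0.8016 = 0.1984 bits per channel use.

0.1984 bits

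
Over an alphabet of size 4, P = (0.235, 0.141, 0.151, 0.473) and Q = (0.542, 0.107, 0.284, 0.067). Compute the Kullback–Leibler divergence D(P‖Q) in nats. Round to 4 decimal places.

0.6716 nats

D(P‖Q) = Σ p·ln(p/q).
  0.235·ln(0.235/0.542) = -0.19638
  0.141·ln(0.141/0.107) = 0.03891
  0.151·ln(0.151/0.284) = -0.09539
  0.473·ln(0.473/0.067) = 0.92443
D(P‖Q) = 0.6716 nats.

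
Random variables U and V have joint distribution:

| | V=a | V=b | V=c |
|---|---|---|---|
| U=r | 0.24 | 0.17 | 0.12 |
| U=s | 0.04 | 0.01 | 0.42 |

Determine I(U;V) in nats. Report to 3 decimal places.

Marginals: p(U) = (0.5300, 0.4700), p(V) = (0.2800, 0.1800, 0.5400).
I(U;V) = Σ p(x,y)·ln[p(x,y)/(p(x)p(y))].
  (r,a): 0.24·ln(1.6173) = 0.1154
  (r,b): 0.17·ln(1.7820) = 0.0982
  (r,c): 0.12·ln(0.4193) = -0.1043
  (s,a): 0.04·ln(0.3040) = -0.0476
  (s,b): 0.01·ln(0.1182) = -0.0214
  (s,c): 0.42·ln(1.6548) = 0.2116
Sum = 0.252 nats.

0.252 nats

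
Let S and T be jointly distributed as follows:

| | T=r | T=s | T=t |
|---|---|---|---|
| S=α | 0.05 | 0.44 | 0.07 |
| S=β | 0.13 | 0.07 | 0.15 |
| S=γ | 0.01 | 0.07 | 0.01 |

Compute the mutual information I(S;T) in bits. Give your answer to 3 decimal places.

0.241 bits

Marginals: p(S) = (0.5600, 0.3500, 0.0900), p(T) = (0.1900, 0.5800, 0.2300).
I(S;T) = Σ p(x,y)·log₂[p(x,y)/(p(x)p(y))].
  (α,r): 0.05·log₂(0.4699) = -0.0545
  (α,s): 0.44·log₂(1.3547) = 0.1927
  (α,t): 0.07·log₂(0.5435) = -0.0616
  (β,r): 0.13·log₂(1.9549) = 0.1257
  (β,s): 0.07·log₂(0.3448) = -0.1075
  (β,t): 0.15·log₂(1.8634) = 0.1347
  (γ,r): 0.01·log₂(0.5848) = -0.0077
  (γ,s): 0.07·log₂(1.3410) = 0.0296
  (γ,t): 0.01·log₂(0.4831) = -0.0105
Sum = 0.241 bits.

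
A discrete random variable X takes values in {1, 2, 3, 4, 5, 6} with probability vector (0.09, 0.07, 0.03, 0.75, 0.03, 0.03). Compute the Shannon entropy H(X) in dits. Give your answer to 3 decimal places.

H(X) = −Σ p·log₁₀ p.
  −(0.09)·log₁₀(0.09) = 0.0941
  −(0.07)·log₁₀(0.07) = 0.0808
  −(0.03)·log₁₀(0.03) = 0.0457
  −(0.75)·log₁₀(0.75) = 0.0937
  −(0.03)·log₁₀(0.03) = 0.0457
  −(0.03)·log₁₀(0.03) = 0.0457
Sum: 0.0941 + 0.0808 + 0.0457 + 0.0937 + 0.0457 + 0.0457 = 0.406 dits.

0.406 dits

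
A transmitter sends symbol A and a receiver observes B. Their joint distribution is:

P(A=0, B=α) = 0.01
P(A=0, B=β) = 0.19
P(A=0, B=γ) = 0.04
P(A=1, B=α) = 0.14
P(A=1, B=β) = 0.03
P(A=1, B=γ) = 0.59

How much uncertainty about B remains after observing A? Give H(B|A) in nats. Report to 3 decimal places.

Chain rule: H(B|A) = H(A,B) − H(A).
Marginals: p(A) = (0.2400, 0.7600), p(B) = (0.1500, 0.2200, 0.6300).
H(A,B) = 1.1821 nats; H(A) = 0.5511 nats.
H(B|A) = 1.1821 − 0.5511 = 0.631 nats.

0.631 nats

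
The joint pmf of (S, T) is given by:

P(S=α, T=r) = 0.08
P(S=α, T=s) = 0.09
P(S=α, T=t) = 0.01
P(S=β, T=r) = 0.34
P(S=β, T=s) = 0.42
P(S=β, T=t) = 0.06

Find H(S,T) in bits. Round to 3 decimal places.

H(S,T) = −Σ p(x,y)·log₂ p(x,y) over all 6 cells.
  cell (α,r): −0.08·log₂0.08 = 0.2915
  cell (α,s): −0.09·log₂0.09 = 0.3127
  cell (α,t): −0.01·log₂0.01 = 0.0664
  cell (β,r): −0.34·log₂0.34 = 0.5292
  cell (β,s): −0.42·log₂0.42 = 0.5256
  cell (β,t): −0.06·log₂0.06 = 0.2435
Sum = 1.969 bits.

1.969 bits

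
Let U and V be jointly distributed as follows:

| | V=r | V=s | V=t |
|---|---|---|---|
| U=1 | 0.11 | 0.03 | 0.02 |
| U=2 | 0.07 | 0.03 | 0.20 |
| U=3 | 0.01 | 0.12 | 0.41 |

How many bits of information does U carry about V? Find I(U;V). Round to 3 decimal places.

0.284 bits

Marginals: p(U) = (0.1600, 0.3000, 0.5400), p(V) = (0.1900, 0.1800, 0.6300).
I(U;V) = H(U) + H(V) − H(U,V).
H(U) = 1.4241, H(V) = 1.3205, H(U,V) = 2.4605.
I(U;V) = 1.4241 + 1.3205 − 2.4605 = 0.284 bits.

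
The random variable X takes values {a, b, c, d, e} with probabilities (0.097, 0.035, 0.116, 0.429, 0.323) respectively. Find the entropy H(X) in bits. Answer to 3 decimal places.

H(X) = −Σ p·log₂ p.
  −(0.097)·log₂(0.097) = 0.3265
  −(0.035)·log₂(0.035) = 0.1693
  −(0.116)·log₂(0.116) = 0.3605
  −(0.429)·log₂(0.429) = 0.5238
  −(0.323)·log₂(0.323) = 0.5266
Sum: 0.3265 + 0.1693 + 0.3605 + 0.5238 + 0.5266 = 1.907 bits.

1.907 bits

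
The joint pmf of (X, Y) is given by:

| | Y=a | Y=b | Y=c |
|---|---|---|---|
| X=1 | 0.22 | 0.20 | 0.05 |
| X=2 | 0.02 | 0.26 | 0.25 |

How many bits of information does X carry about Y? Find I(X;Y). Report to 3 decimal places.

Marginals: p(X) = (0.4700, 0.5300), p(Y) = (0.2400, 0.4600, 0.3000).
I(X;Y) = Σ p(x,y)·log₂[p(x,y)/(p(x)p(y))].
  (1,a): 0.22·log₂(1.9504) = 0.2120
  (1,b): 0.20·log₂(0.9251) = -0.0225
  (1,c): 0.05·log₂(0.3546) = -0.0748
  (2,a): 0.02·log₂(0.1572) = -0.0534
  (2,b): 0.26·log₂(1.0664) = 0.0241
  (2,c): 0.25·log₂(1.5723) = 0.1632
Sum = 0.249 bits.

0.249 bits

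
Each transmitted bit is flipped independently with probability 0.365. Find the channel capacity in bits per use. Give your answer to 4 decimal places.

Binary symmetric channel: C = 1 − h₂(ε) where h₂ is the binary entropy function.
h₂(0.365) = −0.365·log₂0.365 − 0.635·log₂0.635 = 0.9468.
C = 1 − 0.9468 = 0.0532 bits per channel use.

0.0532 bits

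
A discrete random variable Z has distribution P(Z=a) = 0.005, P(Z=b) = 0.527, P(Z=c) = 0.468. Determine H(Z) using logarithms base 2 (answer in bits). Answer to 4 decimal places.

H(Z) = −Σ p·log₂ p.
  −(0.005)·log₂(0.005) = 0.03822
  −(0.527)·log₂(0.527) = 0.48701
  −(0.468)·log₂(0.468) = 0.51266
Sum: 0.03822 + 0.48701 + 0.51266 = 1.0379 bits.

1.0379 bits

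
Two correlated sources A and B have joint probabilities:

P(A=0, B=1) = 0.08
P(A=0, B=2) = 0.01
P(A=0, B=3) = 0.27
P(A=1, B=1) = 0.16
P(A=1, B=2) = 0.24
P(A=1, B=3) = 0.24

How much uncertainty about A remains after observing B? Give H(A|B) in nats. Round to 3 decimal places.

Chain rule: H(A|B) = H(A,B) − H(B).
Marginals: p(A) = (0.3600, 0.6400), p(B) = (0.2400, 0.2500, 0.5100).
H(A,B) = 1.5799 nats; H(B) = 1.0325 nats.
H(A|B) = 1.5799 − 1.0325 = 0.547 nats.

0.547 nats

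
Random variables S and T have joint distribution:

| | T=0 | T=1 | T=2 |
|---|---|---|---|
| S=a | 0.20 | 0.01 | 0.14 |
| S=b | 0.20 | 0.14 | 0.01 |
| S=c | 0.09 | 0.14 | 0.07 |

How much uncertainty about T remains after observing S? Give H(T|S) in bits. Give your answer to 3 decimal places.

1.253 bits

Chain rule: H(T|S) = H(S,T) − H(S).
Marginals: p(S) = (0.3500, 0.3500, 0.3000), p(T) = (0.4900, 0.2900, 0.2200).
H(S,T) = 2.8342 bits; H(S) = 1.5813 bits.
H(T|S) = 2.8342 − 1.5813 = 1.253 bits.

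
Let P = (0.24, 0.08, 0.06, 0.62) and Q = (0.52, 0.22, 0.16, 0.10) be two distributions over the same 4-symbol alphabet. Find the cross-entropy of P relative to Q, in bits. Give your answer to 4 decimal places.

2.6194 bits

H(P,Q) = −Σ p·log₂ q.
  −0.24·log₂(0.52) = 0.22642
  −0.08·log₂(0.22) = 0.17475
  −0.06·log₂(0.16) = 0.15863
  −0.62·log₂(0.10) = 2.05960
H(P,Q) = 2.6194 bits.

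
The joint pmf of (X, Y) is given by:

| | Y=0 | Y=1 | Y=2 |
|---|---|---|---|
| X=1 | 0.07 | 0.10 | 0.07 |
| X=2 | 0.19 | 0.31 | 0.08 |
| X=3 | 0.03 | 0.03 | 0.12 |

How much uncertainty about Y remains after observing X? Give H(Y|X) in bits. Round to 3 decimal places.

1.415 bits

Marginals: p(X) = (0.2400, 0.5800, 0.1800), p(Y) = (0.2900, 0.4400, 0.2700).
H(Y|X) = Σ p(X) · H(Y|X=·).
  X=1: p=0.2400, H(Y|X=1) = 1.5632
  X=2: p=0.5800, H(Y|X=2) = 1.4047
  X=3: p=0.1800, H(Y|X=3) = 1.2516
Weighted sum = 1.415 bits.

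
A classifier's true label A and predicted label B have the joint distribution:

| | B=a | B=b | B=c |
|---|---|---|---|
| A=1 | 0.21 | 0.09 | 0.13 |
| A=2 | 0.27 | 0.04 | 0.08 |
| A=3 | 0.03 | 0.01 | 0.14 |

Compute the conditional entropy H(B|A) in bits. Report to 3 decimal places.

1.272 bits

Marginals: p(A) = (0.4300, 0.3900, 0.1800), p(B) = (0.5100, 0.1400, 0.3500).
H(B|A) = Σ p(A) · H(B|A=·).
  A=1: p=0.4300, H(B|A=1) = 1.4990
  A=2: p=0.3900, H(B|A=2) = 1.1730
  A=3: p=0.1800, H(B|A=3) = 0.9445
Weighted sum = 1.272 bits.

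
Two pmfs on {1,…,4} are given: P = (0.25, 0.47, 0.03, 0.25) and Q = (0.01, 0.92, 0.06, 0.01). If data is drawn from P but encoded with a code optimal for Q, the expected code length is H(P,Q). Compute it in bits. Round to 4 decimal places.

3.5002 bits

H(P,Q) = −Σ p·log₂ q.
  −0.25·log₂(0.01) = 1.66096
  −0.47·log₂(0.92) = 0.05654
  −0.03·log₂(0.06) = 0.12177
  −0.25·log₂(0.01) = 1.66096
H(P,Q) = 3.5002 bits.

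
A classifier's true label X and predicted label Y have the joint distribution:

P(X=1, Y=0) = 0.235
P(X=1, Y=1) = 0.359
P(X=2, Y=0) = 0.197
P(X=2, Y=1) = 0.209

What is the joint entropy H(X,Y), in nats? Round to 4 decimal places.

H(X,Y) = −Σ p(x,y)·ln p(x,y) over all 4 cells.
  cell (1,0): −0.235·ln0.235 = 0.34032
  cell (1,1): −0.359·ln0.359 = 0.36777
  cell (2,0): −0.197·ln0.197 = 0.32004
  cell (2,1): −0.209·ln0.209 = 0.32717
Sum = 1.3553 nats.

1.3553 nats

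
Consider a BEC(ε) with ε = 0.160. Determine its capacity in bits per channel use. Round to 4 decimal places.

0.8400 bits

Binary erasure channel: capacity C = 1 − ε.
C = 1 − 0.160 = 0.8400 bits per channel use.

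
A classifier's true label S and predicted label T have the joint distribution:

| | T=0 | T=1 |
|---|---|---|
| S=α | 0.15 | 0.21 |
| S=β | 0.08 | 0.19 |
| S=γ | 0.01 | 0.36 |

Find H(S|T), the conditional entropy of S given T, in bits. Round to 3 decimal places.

Marginals: p(S) = (0.3600, 0.2700, 0.3700), p(T) = (0.2400, 0.7600).
H(S|T) = Σ p(T) · H(S|T=·).
  T=0: p=0.2400, H(S|T=0) = 1.1432
  T=1: p=0.7600, H(S|T=1) = 1.5234
Weighted sum = 1.432 bits.

1.432 bits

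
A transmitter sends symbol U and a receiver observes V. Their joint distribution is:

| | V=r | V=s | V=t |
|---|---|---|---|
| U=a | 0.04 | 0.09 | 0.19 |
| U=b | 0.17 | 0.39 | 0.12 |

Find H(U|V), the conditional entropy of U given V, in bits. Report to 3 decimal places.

0.780 bits

Chain rule: H(U|V) = H(U,V) − H(V).
Marginals: p(U) = (0.3200, 0.6800), p(V) = (0.2100, 0.4800, 0.3100).
H(U,V) = 2.2851 bits; H(V) = 1.5049 bits.
H(U|V) = 2.2851 − 1.5049 = 0.780 bits.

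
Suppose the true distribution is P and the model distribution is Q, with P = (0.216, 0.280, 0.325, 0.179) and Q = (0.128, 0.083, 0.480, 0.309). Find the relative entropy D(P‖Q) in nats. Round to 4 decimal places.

D(P‖Q) = Σ p·ln(p/q).
  0.216·ln(0.216/0.128) = 0.11302
  0.280·ln(0.280/0.083) = 0.34047
  0.325·ln(0.325/0.480) = -0.12674
  0.179·ln(0.179/0.309) = -0.09773
D(P‖Q) = 0.2290 nats.

0.2290 nats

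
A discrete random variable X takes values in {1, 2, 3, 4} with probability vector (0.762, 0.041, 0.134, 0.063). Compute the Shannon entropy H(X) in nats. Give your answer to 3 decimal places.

0.782 nats

H(X) = −Σ p·ln p.
  −(0.762)·ln(0.762) = 0.2071
  −(0.041)·ln(0.041) = 0.1310
  −(0.134)·ln(0.134) = 0.2693
  −(0.063)·ln(0.063) = 0.1742
Sum: 0.2071 + 0.1310 + 0.2693 + 0.1742 = 0.782 nats.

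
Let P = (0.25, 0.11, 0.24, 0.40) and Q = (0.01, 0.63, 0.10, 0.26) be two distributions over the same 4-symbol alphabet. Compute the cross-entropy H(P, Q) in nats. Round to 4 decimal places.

H(P,Q) = −Σ p·ln q.
  −0.25·ln(0.01) = 1.15129
  −0.11·ln(0.63) = 0.05082
  −0.24·ln(0.10) = 0.55262
  −0.40·ln(0.26) = 0.53883
H(P,Q) = 2.2936 nats.

2.2936 nats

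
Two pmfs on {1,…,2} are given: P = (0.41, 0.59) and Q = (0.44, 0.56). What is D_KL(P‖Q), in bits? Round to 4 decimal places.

D(P‖Q) = Σ p·log₂(p/q).
  0.41·log₂(0.41/0.44) = -0.04177
  0.59·log₂(0.59/0.56) = 0.04442
D(P‖Q) = 0.0026 bits.

0.0026 bits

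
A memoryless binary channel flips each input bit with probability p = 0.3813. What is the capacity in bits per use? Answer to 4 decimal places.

0.0410 bits

Binary symmetric channel: C = 1 − h₂(ε) where h₂ is the binary entropy function.
h₂(0.3813) = −0.3813·log₂0.3813 − 0.6187·log₂0.6187 = 0.9590.
C = 1 − 0.9590 = 0.0410 bits per channel use.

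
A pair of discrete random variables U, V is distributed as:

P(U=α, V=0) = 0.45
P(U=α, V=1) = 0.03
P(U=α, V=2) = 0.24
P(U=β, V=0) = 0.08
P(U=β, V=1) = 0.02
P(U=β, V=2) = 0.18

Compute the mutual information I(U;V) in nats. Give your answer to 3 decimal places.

Marginals: p(U) = (0.7200, 0.2800), p(V) = (0.5300, 0.0500, 0.4200).
I(U;V) = H(U) + H(V) − H(U,V).
H(U) = 0.5930, H(V) = 0.8506, H(U,V) = 1.3960.
I(U;V) = 0.5930 + 0.8506 − 1.3960 = 0.048 nats.

0.048 nats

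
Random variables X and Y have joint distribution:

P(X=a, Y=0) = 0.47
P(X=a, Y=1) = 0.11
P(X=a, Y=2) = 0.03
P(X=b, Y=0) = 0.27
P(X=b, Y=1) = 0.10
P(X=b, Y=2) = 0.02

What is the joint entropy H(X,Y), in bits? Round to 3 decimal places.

H(X,Y) = −Σ p(x,y)·log₂ p(x,y) over all 6 cells.
  cell (a,0): −0.47·log₂0.47 = 0.5120
  cell (a,1): −0.11·log₂0.11 = 0.3503
  cell (a,2): −0.03·log₂0.03 = 0.1518
  cell (b,0): −0.27·log₂0.27 = 0.5100
  cell (b,1): −0.10·log₂0.10 = 0.3322
  cell (b,2): −0.02·log₂0.02 = 0.1129
Sum = 1.969 bits.

1.969 bits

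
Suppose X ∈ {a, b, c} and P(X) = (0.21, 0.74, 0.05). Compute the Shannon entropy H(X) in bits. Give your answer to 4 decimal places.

H(X) = −Σ p·log₂ p.
  −(0.21)·log₂(0.21) = 0.47282
  −(0.74)·log₂(0.74) = 0.32146
  −(0.05)·log₂(0.05) = 0.21610
Sum: 0.47282 + 0.32146 + 0.21610 = 1.0104 bits.

1.0104 bits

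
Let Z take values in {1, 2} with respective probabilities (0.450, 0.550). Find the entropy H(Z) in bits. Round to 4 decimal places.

H(Z) = −Σ p·log₂ p.
  −(0.450)·log₂(0.450) = 0.51840
  −(0.550)·log₂(0.550) = 0.47437
Sum: 0.51840 + 0.47437 = 0.9928 bits.

0.9928 bits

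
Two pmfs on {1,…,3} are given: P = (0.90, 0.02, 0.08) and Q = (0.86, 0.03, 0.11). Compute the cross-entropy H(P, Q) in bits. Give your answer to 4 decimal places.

H(P,Q) = −Σ p·log₂ q.
  −0.90·log₂(0.86) = 0.19583
  −0.02·log₂(0.03) = 0.10118
  −0.08·log₂(0.11) = 0.25475
H(P,Q) = 0.5518 bits.

0.5518 bits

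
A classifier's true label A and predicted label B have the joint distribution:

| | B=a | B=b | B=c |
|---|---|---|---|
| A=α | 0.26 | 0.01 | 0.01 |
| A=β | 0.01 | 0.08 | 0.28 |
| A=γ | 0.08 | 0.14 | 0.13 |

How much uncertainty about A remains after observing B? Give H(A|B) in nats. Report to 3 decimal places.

Marginals: p(A) = (0.2800, 0.3700, 0.3500), p(B) = (0.3500, 0.2300, 0.4200).
H(A|B) = Σ p(B) · H(A|B=·).
  B=a: p=0.3500, H(A|B=a) = 0.6597
  B=b: p=0.2300, H(A|B=b) = 0.8058
  B=c: p=0.4200, H(A|B=c) = 0.7223
Weighted sum = 0.720 nats.

0.720 nats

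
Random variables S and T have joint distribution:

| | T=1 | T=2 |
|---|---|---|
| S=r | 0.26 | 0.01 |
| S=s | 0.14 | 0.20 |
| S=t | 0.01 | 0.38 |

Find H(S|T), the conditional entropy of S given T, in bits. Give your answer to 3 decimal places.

1.054 bits

Marginals: p(S) = (0.2700, 0.3400, 0.3900), p(T) = (0.4100, 0.5900).
H(S|T) = Σ p(T) · H(S|T=·).
  T=1: p=0.4100, H(S|T=1) = 1.0767
  T=2: p=0.5900, H(S|T=2) = 1.0376
Weighted sum = 1.054 bits.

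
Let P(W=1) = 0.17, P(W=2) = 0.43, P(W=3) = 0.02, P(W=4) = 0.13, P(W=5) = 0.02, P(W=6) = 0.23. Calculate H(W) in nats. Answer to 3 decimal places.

H(W) = −Σ p·ln p.
  −(0.17)·ln(0.17) = 0.3012
  −(0.43)·ln(0.43) = 0.3629
  −(0.02)·ln(0.02) = 0.0782
  −(0.13)·ln(0.13) = 0.2652
  −(0.02)·ln(0.02) = 0.0782
  −(0.23)·ln(0.23) = 0.3380
Sum: 0.3012 + 0.3629 + 0.0782 + 0.2652 + 0.0782 + 0.3380 = 1.424 nats.

1.424 nats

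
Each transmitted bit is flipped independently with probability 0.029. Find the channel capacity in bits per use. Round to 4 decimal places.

Binary symmetric channel: C = 1 − h₂(ε) where h₂ is the binary entropy function.
h₂(0.029) = −0.029·log₂0.029 − 0.971·log₂0.971 = 0.1894.
C = 1 − 0.1894 = 0.8106 bits per channel use.

0.8106 bits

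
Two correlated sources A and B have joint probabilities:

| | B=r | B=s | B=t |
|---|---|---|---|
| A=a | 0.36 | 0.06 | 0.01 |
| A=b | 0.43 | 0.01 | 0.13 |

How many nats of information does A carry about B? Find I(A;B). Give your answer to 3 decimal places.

0.074 nats

Marginals: p(A) = (0.4300, 0.5700), p(B) = (0.7900, 0.0700, 0.1400).
I(A;B) = H(A) + H(B) − H(A,B).
H(A) = 0.6833, H(B) = 0.6476, H(A,B) = 1.2568.
I(A;B) = 0.6833 + 0.6476 − 1.2568 = 0.074 nats.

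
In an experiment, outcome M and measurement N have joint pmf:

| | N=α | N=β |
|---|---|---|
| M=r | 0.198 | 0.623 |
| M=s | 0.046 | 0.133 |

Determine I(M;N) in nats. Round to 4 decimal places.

Marginals: p(M) = (0.8210, 0.1790), p(N) = (0.2440, 0.7560).
I(M;N) = Σ p(x,y)·ln[p(x,y)/(p(x)p(y))].
  (r,α): 0.198·ln(0.9884) = -0.00231
  (r,β): 0.623·ln(1.0037) = 0.00233
  (s,α): 0.046·ln(1.0532) = 0.00238
  (s,β): 0.133·ln(0.9828) = -0.00230
Sum = 0.0001 nats.

0.0001 nats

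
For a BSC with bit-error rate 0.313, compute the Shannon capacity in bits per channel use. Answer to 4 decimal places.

Binary symmetric channel: C = 1 − h₂(ε) where h₂ is the binary entropy function.
h₂(0.313) = −0.313·log₂0.313 − 0.687·log₂0.687 = 0.8966.
C = 1 − 0.8966 = 0.1034 bits per channel use.

0.1034 bits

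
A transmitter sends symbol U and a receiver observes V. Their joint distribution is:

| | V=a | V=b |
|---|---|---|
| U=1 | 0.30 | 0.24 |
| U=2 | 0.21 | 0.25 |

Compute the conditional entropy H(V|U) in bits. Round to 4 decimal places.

0.9927 bits

Marginals: p(U) = (0.5400, 0.4600), p(V) = (0.5100, 0.4900).
H(V|U) = Σ p(U) · H(V|U=·).
  U=1: p=0.5400, H(V|U=1) = 0.9911
  U=2: p=0.4600, H(V|U=2) = 0.9945
Weighted sum = 0.9927 bits.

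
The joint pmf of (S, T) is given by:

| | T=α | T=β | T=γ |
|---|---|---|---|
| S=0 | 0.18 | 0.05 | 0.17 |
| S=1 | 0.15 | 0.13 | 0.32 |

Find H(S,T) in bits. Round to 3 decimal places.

H(S,T) = −Σ p(x,y)·log₂ p(x,y) over all 6 cells.
  cell (0,α): −0.18·log₂0.18 = 0.4453
  cell (0,β): −0.05·log₂0.05 = 0.2161
  cell (0,γ): −0.17·log₂0.17 = 0.4346
  cell (1,α): −0.15·log₂0.15 = 0.4105
  cell (1,β): −0.13·log₂0.13 = 0.3826
  cell (1,γ): −0.32·log₂0.32 = 0.5260
Sum = 2.415 bits.

2.415 bits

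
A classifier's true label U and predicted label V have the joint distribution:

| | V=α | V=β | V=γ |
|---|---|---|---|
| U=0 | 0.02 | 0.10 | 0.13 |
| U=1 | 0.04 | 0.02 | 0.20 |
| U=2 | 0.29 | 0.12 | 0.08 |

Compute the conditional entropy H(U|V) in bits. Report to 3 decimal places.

1.216 bits

Chain rule: H(U|V) = H(U,V) − H(V).
Marginals: p(U) = (0.2500, 0.2600, 0.4900), p(V) = (0.3500, 0.2400, 0.4100).
H(U,V) = 2.7672 bits; H(V) = 1.5516 bits.
H(U|V) = 2.7672 − 1.5516 = 1.216 bits.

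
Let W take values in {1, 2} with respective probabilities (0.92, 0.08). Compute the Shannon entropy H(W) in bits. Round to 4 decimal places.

0.4022 bits

H(W) = −Σ p·log₂ p.
  −(0.92)·log₂(0.92) = 0.11067
  −(0.08)·log₂(0.08) = 0.29151
Sum: 0.11067 + 0.29151 = 0.4022 bits.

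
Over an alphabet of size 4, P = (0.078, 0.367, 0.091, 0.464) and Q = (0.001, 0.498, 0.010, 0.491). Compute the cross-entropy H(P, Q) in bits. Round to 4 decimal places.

2.2272 bits

H(P,Q) = −Σ p·log₂ q.
  −0.078·log₂(0.001) = 0.77733
  −0.367·log₂(0.498) = 0.36912
  −0.091·log₂(0.010) = 0.60459
  −0.464·log₂(0.491) = 0.47616
H(P,Q) = 2.2272 bits.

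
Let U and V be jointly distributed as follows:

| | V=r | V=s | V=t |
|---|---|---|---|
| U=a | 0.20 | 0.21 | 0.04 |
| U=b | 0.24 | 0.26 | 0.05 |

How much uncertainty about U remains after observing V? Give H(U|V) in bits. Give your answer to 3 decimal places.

0.993 bits

Chain rule: H(U|V) = H(U,V) − H(V).
Marginals: p(U) = (0.4500, 0.5500), p(V) = (0.4400, 0.4700, 0.0900).
H(U,V) = 2.3385 bits; H(V) = 1.3458 bits.
H(U|V) = 2.3385 − 1.3458 = 0.993 bits.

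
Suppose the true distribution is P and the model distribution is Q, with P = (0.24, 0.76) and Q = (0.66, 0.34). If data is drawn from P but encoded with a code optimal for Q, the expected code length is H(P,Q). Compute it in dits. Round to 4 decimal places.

H(P,Q) = −Σ p·log₁₀ q.
  −0.24·log₁₀(0.66) = 0.04331
  −0.76·log₁₀(0.34) = 0.35608
H(P,Q) = 0.3994 dits.

0.3994 dits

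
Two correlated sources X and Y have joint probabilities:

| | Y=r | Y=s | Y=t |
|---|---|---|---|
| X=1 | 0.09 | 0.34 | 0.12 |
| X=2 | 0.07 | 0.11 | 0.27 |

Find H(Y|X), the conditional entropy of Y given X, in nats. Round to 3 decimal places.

Chain rule: H(Y|X) = H(X,Y) − H(X).
Marginals: p(X) = (0.5500, 0.4500), p(Y) = (0.1600, 0.4500, 0.3900).
H(X,Y) = 1.6204 nats; H(X) = 0.6881 nats.
H(Y|X) = 1.6204 − 0.6881 = 0.932 nats.

0.932 nats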